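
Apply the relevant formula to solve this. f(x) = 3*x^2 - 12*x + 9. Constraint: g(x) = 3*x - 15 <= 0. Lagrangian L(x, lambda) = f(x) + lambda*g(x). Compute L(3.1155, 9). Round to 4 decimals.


Step 1: Evaluate f(x).
f(3.1155) = 3*3.1155^2 - 12*3.1155 + 9 = 0.733
Step 2: Evaluate g(x).
g(3.1155) = 3*3.1155 - 15 = -5.6535
Step 3: Compute Lagrangian.
L = 0.733 + 9*-5.6535 = -50.1485


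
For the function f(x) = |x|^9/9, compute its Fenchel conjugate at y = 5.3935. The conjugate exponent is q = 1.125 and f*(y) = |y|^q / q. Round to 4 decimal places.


The conjugate exponent q satisfies 1/p + 1/q = 1.
p = 9, so q = 9/(9 - 1) = 1.125
|y|^q = 5.3935^1.125 = 6.6582
f*(5.3935) = 6.6582 / 1.125 = 5.9184


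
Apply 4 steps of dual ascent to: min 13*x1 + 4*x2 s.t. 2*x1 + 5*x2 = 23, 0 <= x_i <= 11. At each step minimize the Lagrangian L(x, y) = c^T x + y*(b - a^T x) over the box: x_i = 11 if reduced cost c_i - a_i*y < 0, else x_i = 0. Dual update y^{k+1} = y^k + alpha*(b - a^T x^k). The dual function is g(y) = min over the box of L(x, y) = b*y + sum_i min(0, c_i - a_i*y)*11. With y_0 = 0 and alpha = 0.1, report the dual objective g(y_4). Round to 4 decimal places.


Dual ascent for LP: min 13*x1 + 4*x2, 2*x1 + 5*x2 = 23, 0 <= x_i <= 11
Step 1: y^k = 0.0, reduced costs: (13.0, 4.0)
  x^k = (0.0, 0.0), subgradient = b - a^T x = 23.0
  y^{k+1} = 0.0 + 0.1*23.0 = 2.3
Step 2: y^k = 2.3, reduced costs: (8.4, -7.5)
  x^k = (0.0, 11.0), subgradient = b - a^T x = -32.0
  y^{k+1} = 2.3 + 0.1*-32.0 = -0.9
Step 3: y^k = -0.9, reduced costs: (14.8, 8.5)
  x^k = (0.0, 0.0), subgradient = b - a^T x = 23.0
  y^{k+1} = -0.9 + 0.1*23.0 = 1.4
Step 4: y^k = 1.4, reduced costs: (10.2, -3.0)
  x^k = (0.0, 11.0), subgradient = b - a^T x = -32.0
  y^{k+1} = 1.4 + 0.1*-32.0 = -1.8
Dual objective at y_4 = -1.8: reduced costs (16.6, 13.0), box minimizer x = (0.0, 0.0)
g(y_4) = b*y + (c1 - a1*y)*x1 + (c2 - a2*y)*x2 = 23*(-1.8) + 16.6*0.0 + 13.0*0.0 = -41.4 + 0.0 + 0.0 = -41.4


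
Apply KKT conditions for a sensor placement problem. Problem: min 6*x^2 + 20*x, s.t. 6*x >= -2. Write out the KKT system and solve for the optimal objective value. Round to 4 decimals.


Step 1: Try lambda = 0 (constraint inactive).
x_unc = -20/(2*6) = -1.6667
Check: 6*-1.6667 = -10.0002 < -2 -- violated!
Step 2: Constraint must be active: 6*x = -2
x* = -2/6 = -1/3 = -0.3333 (rounded; the exact value -1/3 is used below)
lambda = (2*6*(-1/3) + 20)/6 = 2.6667
Step 3: Compute optimal value.
f(x*) = 6*(-1/3)^2 + 20*(-1/3) = -6.0


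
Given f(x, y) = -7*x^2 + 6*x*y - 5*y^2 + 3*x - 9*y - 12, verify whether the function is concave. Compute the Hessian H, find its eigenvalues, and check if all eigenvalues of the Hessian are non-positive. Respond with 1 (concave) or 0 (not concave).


The Hessian of f(x,y) = -7*x^2 + 6*x*y - 5*y^2 + 3*x - 9*y - 12 is:
H = [[-14, 6], [6, -10]]
Trace = -14 - 10 = -24
Determinant = -14*-10 - (6)^2 = 104
Discriminant = (-24)^2 - 4*104 = 160.0
Eigenvalues: lambda_1 = -18.3246, lambda_2 = -5.6754
The function is concave.

1


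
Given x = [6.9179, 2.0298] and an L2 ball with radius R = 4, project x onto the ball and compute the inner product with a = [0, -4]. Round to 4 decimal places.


Step 1: Compute ||x|| (intermediates to 6 decimals).
||x|| = sqrt(6.9179^2 + 2.0298^2) = 7.209537
Step 2: Project.
Since ||x|| > R, scale = R/||x|| = 4/7.209537 = 0.554821, proj(x) = scale * x
proj(x) = [3.838196, 1.126176]
Step 3: Dot product.
a^T * proj(x) = 0*3.838196 - 4*1.126176 = -4.5047


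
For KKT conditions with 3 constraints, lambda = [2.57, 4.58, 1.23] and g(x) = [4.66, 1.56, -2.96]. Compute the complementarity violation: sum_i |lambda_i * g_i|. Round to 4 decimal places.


KKT complementary slackness check:
lambda_1 * g_1 = 2.57 * 4.66 = 11.9762
lambda_2 * g_2 = 4.58 * 1.56 = 7.1448
lambda_3 * g_3 = 1.23 * -2.96 = -3.6408
Total violation = 11.9762 + 7.1448 + 3.6408 = 22.7618


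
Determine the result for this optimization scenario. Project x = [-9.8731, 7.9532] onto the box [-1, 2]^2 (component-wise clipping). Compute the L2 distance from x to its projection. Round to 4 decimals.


Project each component onto [-1, 2].
clip(-9.8731) = -1.0, clip(7.9532) = 2.0
Projection = [-1.0, 2.0]
Squared diffs: [78.7319, 35.4406]
Distance = sqrt(114.1725) = 10.6852


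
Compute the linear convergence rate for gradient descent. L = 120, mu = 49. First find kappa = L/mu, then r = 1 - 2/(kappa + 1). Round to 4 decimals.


Step 1: Compute the condition number.
kappa = L/mu = 120/49 = 2.449
Step 2: Compute the convergence rate.
r = 1 - 2/(kappa + 1) = 1 - 2*mu/(L + mu) = (L - mu)/(L + mu) = 71/169 = 0.4201


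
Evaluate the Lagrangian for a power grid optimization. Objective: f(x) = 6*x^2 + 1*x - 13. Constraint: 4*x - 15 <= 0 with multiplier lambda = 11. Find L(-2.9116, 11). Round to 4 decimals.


Step 1: Evaluate f(x).
f(-2.9116) = 6*(-2.9116)^2 + 1*(-2.9116) - 13 = 34.9529
Step 2: Evaluate g(x).
g(-2.9116) = 4*-2.9116 - 15 = -26.6464
Step 3: Compute Lagrangian.
L = 34.9529 + 11*-26.6464 = -258.1575


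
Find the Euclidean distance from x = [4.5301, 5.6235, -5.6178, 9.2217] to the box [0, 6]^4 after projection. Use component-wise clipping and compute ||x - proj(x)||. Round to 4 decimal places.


Project each component onto [0, 6].
clip(4.5301) = 4.5301, clip(5.6235) = 5.6235, clip(-5.6178) = 0.0, clip(9.2217) = 6.0
Projection = [4.5301, 5.6235, 0.0, 6.0]
Squared diffs: [0.0, 0.0, 31.5597, 10.3794]
Distance = sqrt(41.9391) = 6.476


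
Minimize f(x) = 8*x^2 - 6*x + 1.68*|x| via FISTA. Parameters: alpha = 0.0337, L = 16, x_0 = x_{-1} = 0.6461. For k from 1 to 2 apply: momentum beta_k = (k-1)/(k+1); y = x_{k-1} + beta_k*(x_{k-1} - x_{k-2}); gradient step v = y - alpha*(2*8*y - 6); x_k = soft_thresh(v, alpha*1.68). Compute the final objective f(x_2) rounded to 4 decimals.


FISTA on f(x) = 8*x^2 - 6*x + 1.68*|x|
L = 16, alpha = 0.0337
Iteration 1: beta = 0.0, y = 0.6461 + 0.0*(0.6461 - 0.6461) = 0.6461
  grad(y) = 4.3376, v = y - alpha*grad = 0.4999
  prox(v) = soft_thresh(0.4999, 0.0566) = 0.4433
Iteration 2: beta = 0.3333, y = 0.4433 + 0.3333*(0.4433 - 0.6461) = 0.3757
  grad(y) = 0.0113, v = y - alpha*grad = 0.3753
  prox(v) = soft_thresh(0.3753, 0.0566) = 0.3187
f(x_2) = 8*0.3187^2 - 6*0.3187 + 1.68*|0.3187| = -0.5642


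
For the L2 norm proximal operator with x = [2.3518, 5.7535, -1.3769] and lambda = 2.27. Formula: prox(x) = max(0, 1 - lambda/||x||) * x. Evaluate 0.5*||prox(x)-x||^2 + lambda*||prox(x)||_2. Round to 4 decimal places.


Step 1: Compute ||x||.
||x|| = 6.3663
Step 2: Compute scaling factor.
scale = max(0, 1 - 2.27/6.3663) = 0.6434
Step 3: prox(x) = [1.5132, 3.702, -0.8859]
||prox(x)|| = 4.0963
Step 4: Proximal objective.
0.5*||prox-x||^2 = 2.5765
lambda*||prox|| = 9.2986
Total = 11.875


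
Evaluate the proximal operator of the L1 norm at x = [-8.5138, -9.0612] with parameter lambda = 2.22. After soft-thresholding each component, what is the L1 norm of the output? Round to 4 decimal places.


Soft-thresholding with lambda = 2.22:
prox(-8.5138) = sign(-8.5138)*max(|-8.5138| - 2.22, 0) = -6.2938
prox(-9.0612) = sign(-9.0612)*max(|-9.0612| - 2.22, 0) = -6.8412
prox(x) = [-6.2938, -6.8412]
||prox(x)||_1 = 6.2938 + 6.8412 = 13.135


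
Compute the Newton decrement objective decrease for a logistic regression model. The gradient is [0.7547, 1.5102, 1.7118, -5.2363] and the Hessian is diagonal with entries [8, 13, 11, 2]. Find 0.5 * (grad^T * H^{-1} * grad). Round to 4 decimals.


Step 1: H is diagonal, so H^(-1) * g = [0.0943, 0.1162, 0.1556, -2.6182].
Step 2: g^T H^(-1) g = sum_i g_i^2 / H_ii
  = (0.7547)^2/8 + (1.5102)^2/13 + (1.7118)^2/11 + (-5.2363)^2/2
  = 0.0712 + 0.1754 + 0.2664 + 13.7094 = 14.2224
Step 3: Objective decrease = 0.5 * g^T H^(-1) g = 7.1112


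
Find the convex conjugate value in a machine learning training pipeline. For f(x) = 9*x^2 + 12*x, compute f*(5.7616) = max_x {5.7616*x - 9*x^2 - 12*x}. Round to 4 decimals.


f*(y) = sup_x {y*x - a*x^2 - b*x} = sup_x {(y-b)*x - a*x^2}
FOC: (y - b) - 2a*x = 0 => x* = (y - b)/(2a)
x* = (5.7616 - 12)/(2*9) = -0.3466
f*(5.7616) = (y-b)^2/(4a) = (5.7616 - 12)^2/(4*9)
= 38.9176/36 = 1.081


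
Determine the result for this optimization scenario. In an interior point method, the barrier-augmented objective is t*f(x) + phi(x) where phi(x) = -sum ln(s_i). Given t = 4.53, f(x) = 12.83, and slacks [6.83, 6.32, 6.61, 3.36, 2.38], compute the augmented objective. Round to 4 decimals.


Step 1: Compute log-barrier.
ln values: [1.9213, 1.8437, 1.8886, 1.2119, 0.8671]
phi = -(1.9213 + 1.8437 + 1.8886 + 1.2119 + 0.8671) = -7.7327
Step 2: Compute augmented objective.
t*f(x) = 4.53*12.83 = 58.1199
Total = 58.1199 - 7.7327 = 50.3872


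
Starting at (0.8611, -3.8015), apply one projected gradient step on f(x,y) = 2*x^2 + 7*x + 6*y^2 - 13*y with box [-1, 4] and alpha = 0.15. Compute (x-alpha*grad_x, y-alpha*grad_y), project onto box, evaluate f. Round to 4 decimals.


Step 1: Compute gradient at (0.8611, -3.8015).
grad_x = 2*2*0.8611 + 7 = 10.4444
grad_y = 2*6*-3.8015 - 13 = -58.618
Step 2: Gradient step.
x_raw = 0.8611 - 0.15*10.4444 = -0.7056
y_raw = -3.8015 - 0.15*-58.618 = 4.9912
Step 3: Project onto [-1, 4].
x_proj = clip(-0.7056) = -0.7056
y_proj = clip(4.9912) = 4.0
Step 4: Evaluate f.
f(-0.7056, 4.0) = 40.0567


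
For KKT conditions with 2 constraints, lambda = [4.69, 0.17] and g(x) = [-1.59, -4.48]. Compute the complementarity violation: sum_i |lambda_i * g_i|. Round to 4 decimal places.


KKT complementary slackness check:
lambda_1 * g_1 = 4.69 * -1.59 = -7.4571
lambda_2 * g_2 = 0.17 * -4.48 = -0.7616
Total violation = 7.4571 + 0.7616 = 8.2187


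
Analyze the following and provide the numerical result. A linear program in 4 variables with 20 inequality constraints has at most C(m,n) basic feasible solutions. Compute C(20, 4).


Each vertex corresponds to some choice of n active constraints out of m, so the number of vertices is at most C(m, n) = m! / (n!(m-n)!).
m = 20, n = 4
Numerator: 20 * 19 * 18 * 17
Denominator: 4! = 24
C(20, 4) = 4845


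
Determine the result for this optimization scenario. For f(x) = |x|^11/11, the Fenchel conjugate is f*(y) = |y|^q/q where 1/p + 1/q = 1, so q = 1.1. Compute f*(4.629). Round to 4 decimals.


The conjugate exponent q satisfies 1/p + 1/q = 1.
p = 11, so q = 11/(11 - 1) = 1.1
|y|^q = 4.629^1.1 = 5.3956
f*(4.629) = 5.3956 / 1.1 = 4.905


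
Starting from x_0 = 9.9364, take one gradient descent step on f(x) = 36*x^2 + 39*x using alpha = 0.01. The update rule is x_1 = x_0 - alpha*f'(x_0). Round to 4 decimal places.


We compute the gradient at x_0 and apply the update.
f'(x) = 72*x + 39
f'(9.9364) = 72*9.9364 + 39 = 754.4208
x_1 = 9.9364 - 0.01*754.4208 = 2.3922


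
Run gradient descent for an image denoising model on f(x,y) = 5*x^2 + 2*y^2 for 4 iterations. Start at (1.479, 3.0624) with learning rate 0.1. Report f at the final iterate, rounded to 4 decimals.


Gradient descent on f(x,y) = 5*x^2 + 2*y^2.
Starting point: (1.479, 3.0624), alpha = 0.1
Step 1: grad_x = 2*5*1.479 = 14.79, grad_y = 2*2*3.0624 = 12.2496
  x_1 = 1.479 - 0.1*14.79 = 0.0
  y_1 = 3.0624 - 0.1*12.2496 = 1.8374
Step 2: grad_x = 2*5*0.0 = 0.0, grad_y = 2*2*1.8374 = 7.3498
  x_2 = 0.0 - 0.1*0.0 = 0.0
  y_2 = 1.8374 - 0.1*7.3498 = 1.1025
Step 3: grad_x = 2*5*0.0 = 0.0, grad_y = 2*2*1.1025 = 4.4099
  x_3 = 0.0 - 0.1*0.0 = 0.0
  y_3 = 1.1025 - 0.1*4.4099 = 0.6615
Step 4: grad_x = 2*5*0.0 = 0.0, grad_y = 2*2*0.6615 = 2.6459
  x_4 = 0.0 - 0.1*0.0 = 0.0
  y_4 = 0.6615 - 0.1*2.6459 = 0.3969
f(0.0, 0.3969) = 5*0.0^2 + 2*0.3969^2 = 0.315


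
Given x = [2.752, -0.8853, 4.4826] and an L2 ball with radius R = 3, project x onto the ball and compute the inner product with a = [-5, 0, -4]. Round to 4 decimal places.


Step 1: Compute ||x|| (intermediates to 6 decimals).
||x|| = sqrt(2.752^2 + (-0.8853)^2 + 4.4826^2) = 5.333944
Step 2: Project.
Since ||x|| > R, scale = R/||x|| = 3/5.333944 = 0.562436, proj(x) = scale * x
proj(x) = [1.547824, -0.497925, 2.521176]
Step 3: Dot product.
a^T * proj(x) = -5*1.547824 + 0*(-0.497925) - 4*2.521176 = -17.8238


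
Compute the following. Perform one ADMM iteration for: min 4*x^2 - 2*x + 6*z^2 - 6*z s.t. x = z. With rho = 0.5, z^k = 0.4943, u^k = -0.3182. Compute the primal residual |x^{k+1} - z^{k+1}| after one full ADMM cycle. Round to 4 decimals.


ADMM iteration with rho = 0.5, z^k = 0.4943, u^k = -0.3182
Step 1: x-update.
Minimize 4*x^2 - 2*x + (0.5/2)*(x - 0.4943 - 0.3182)^2
FOC: (2*4 + 0.5)*x = 2 + 0.5*(0.4943 + 0.3182)
x^{k+1} = 0.2831
Step 2: z-update.
Minimize 6*z^2 - 6*z + (0.5/2)*(0.2831 - z - 0.3182)^2
FOC: (2*6 + 0.5)*z = 6 + 0.5*(0.2831 - 0.3182)
z^{k+1} = 0.4786
Step 3: u-update.
u^{k+1} = -0.3182 + 0.2831 - 0.4786 = -0.5137
Step 4: Primal residual = |0.2831 - 0.4786| = 0.1955


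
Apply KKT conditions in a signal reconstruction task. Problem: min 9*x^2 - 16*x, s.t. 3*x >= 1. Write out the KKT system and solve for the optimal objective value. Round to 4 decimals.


Step 1: Try lambda = 0 (constraint inactive).
Stationarity: 2*9*x - 16 = 0
x* = 16/(2*9) = 8/9 = 0.8889 (rounded; the exact value 8/9 is used below)
Check constraint: 3*0.8889 = 2.6667 >= 1 -- satisfied.
Step 2: Compute optimal value.
f(x*) = 9*(8/9)^2 - 16*(8/9) = -7.1111


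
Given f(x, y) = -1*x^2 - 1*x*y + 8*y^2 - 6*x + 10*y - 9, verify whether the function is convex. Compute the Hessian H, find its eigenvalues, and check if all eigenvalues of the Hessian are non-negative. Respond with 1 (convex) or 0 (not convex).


The Hessian of f(x,y) = -1*x^2 - 1*x*y + 8*y^2 - 6*x + 10*y - 9 is:
H = [[-2, -1], [-1, 16]]
Trace = -2 + 16 = 14
Determinant = -2*16 - (-1)^2 = -33
Discriminant = (14)^2 - 4*-33 = 328.0
Eigenvalues: lambda_1 = -2.0554, lambda_2 = 16.0554
The function is not convex.

0


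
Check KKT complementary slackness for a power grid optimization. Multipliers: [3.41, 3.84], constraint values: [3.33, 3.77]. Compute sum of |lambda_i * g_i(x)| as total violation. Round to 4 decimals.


KKT complementary slackness check:
lambda_1 * g_1 = 3.41 * 3.33 = 11.3553
lambda_2 * g_2 = 3.84 * 3.77 = 14.4768
Total violation = 11.3553 + 14.4768 = 25.8321


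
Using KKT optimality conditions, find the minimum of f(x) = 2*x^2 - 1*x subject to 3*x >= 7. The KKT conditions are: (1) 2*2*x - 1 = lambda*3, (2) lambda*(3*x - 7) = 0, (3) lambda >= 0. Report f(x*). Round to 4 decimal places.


Step 1: Try lambda = 0 (constraint inactive).
x_unc = 1/(2*2) = 0.25
Check: 3*0.25 = 0.75 < 7 -- violated!
Step 2: Constraint must be active: 3*x = 7
x* = 7/3 = 2.3333 (rounded; the exact value 7/3 is used below)
lambda = (2*2*(7/3) - 1)/3 = 2.7778
Step 3: Compute optimal value.
f(x*) = 2*(7/3)^2 - 1*(7/3) = 8.5556


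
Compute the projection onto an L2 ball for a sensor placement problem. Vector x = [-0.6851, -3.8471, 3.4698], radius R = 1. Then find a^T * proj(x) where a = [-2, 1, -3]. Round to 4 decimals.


Step 1: Compute ||x|| (intermediates to 6 decimals).
||x|| = sqrt((-0.6851)^2 + (-3.8471)^2 + 3.4698^2) = 5.225806
Step 2: Project.
Since ||x|| > R, scale = R/||x|| = 1/5.225806 = 0.191358, proj(x) = scale * x
proj(x) = [-0.131099, -0.736173, 0.663974]
Step 3: Dot product.
a^T * proj(x) = -2*(-0.131099) + 1*(-0.736173) - 3*0.663974 = -2.4659


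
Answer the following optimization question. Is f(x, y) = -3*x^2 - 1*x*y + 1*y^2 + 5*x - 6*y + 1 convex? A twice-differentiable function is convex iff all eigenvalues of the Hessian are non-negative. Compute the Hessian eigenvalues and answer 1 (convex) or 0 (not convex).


The Hessian of f(x,y) = -3*x^2 - 1*x*y + 1*y^2 + 5*x - 6*y + 1 is:
H = [[-6, -1], [-1, 2]]
Trace = -6 + 2 = -4
Determinant = -6*2 - (-1)^2 = -13
Discriminant = (-4)^2 - 4*-13 = 68.0
Eigenvalues: lambda_1 = -6.1231, lambda_2 = 2.1231
The function is not convex.

0


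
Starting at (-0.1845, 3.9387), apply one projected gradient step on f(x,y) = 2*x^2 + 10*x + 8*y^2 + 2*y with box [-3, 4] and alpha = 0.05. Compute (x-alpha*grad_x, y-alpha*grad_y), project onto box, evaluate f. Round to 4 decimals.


Step 1: Compute gradient at (-0.1845, 3.9387).
grad_x = 2*2*-0.1845 + 10 = 9.262
grad_y = 2*8*3.9387 + 2 = 65.0192
Step 2: Gradient step.
x_raw = -0.1845 - 0.05*9.262 = -0.6476
y_raw = 3.9387 - 0.05*65.0192 = 0.6877
Step 3: Project onto [-3, 4].
x_proj = clip(-0.6476) = -0.6476
y_proj = clip(0.6877) = 0.6877
Step 4: Evaluate f.
f(-0.6476, 0.6877) = -0.4779


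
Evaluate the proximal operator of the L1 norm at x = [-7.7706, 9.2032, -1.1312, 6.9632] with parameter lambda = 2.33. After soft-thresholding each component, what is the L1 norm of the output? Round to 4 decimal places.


Soft-thresholding with lambda = 2.33:
prox(-7.7706) = sign(-7.7706)*max(|-7.7706| - 2.33, 0) = -5.4406
prox(9.2032) = sign(9.2032)*max(|9.2032| - 2.33, 0) = 6.8732
prox(-1.1312) = sign(-1.1312)*max(|-1.1312| - 2.33, 0) = 0.0
prox(6.9632) = sign(6.9632)*max(|6.9632| - 2.33, 0) = 4.6332
prox(x) = [-5.4406, 6.8732, 0.0, 4.6332]
||prox(x)||_1 = 5.4406 + 6.8732 + 0.0 + 4.6332 = 16.947


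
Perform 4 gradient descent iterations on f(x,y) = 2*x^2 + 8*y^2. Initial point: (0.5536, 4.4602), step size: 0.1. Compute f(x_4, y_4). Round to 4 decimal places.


Gradient descent on f(x,y) = 2*x^2 + 8*y^2.
Starting point: (0.5536, 4.4602), alpha = 0.1
Step 1: grad_x = 2*2*0.5536 = 2.2144, grad_y = 2*8*4.4602 = 71.3632
  x_1 = 0.5536 - 0.1*2.2144 = 0.3322
  y_1 = 4.4602 - 0.1*71.3632 = -2.6761
Step 2: grad_x = 2*2*0.3322 = 1.3286, grad_y = 2*8*-2.6761 = -42.8179
  x_2 = 0.3322 - 0.1*1.3286 = 0.1993
  y_2 = -2.6761 - 0.1*-42.8179 = 1.6057
Step 3: grad_x = 2*2*0.1993 = 0.7972, grad_y = 2*8*1.6057 = 25.6908
  x_3 = 0.1993 - 0.1*0.7972 = 0.1196
  y_3 = 1.6057 - 0.1*25.6908 = -0.9634
Step 4: grad_x = 2*2*0.1196 = 0.4783, grad_y = 2*8*-0.9634 = -15.4145
  x_4 = 0.1196 - 0.1*0.4783 = 0.0717
  y_4 = -0.9634 - 0.1*-15.4145 = 0.578
f(0.0717, 0.578) = 2*0.0717^2 + 8*0.578^2 = 2.6834


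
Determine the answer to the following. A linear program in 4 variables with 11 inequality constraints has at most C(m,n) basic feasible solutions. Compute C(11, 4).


Each vertex corresponds to some choice of n active constraints out of m, so the number of vertices is at most C(m, n) = m! / (n!(m-n)!).
m = 11, n = 4
Numerator: 11 * 10 * 9 * 8
Denominator: 4! = 24
C(11, 4) = 330


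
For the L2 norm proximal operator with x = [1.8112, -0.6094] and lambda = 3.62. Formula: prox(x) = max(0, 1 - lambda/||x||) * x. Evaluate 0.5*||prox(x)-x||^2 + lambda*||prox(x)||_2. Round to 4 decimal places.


Step 1: Compute ||x||.
||x|| = 1.911
Step 2: Compute scaling factor.
scale = max(0, 1 - 3.62/1.911) = 0.0
Step 3: prox(x) = [0.0, -0.0]
||prox(x)|| = 0.0
Step 4: Proximal objective.
0.5*||prox-x||^2 = 1.8259
lambda*||prox|| = 0.0
Total = 1.8259


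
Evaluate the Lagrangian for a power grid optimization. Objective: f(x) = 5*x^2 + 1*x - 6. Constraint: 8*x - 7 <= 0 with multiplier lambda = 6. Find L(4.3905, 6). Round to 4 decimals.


Step 1: Evaluate f(x).
f(4.3905) = 5*4.3905^2 + 1*4.3905 - 6 = 94.773
Step 2: Evaluate g(x).
g(4.3905) = 8*4.3905 - 7 = 28.124
Step 3: Compute Lagrangian.
L = 94.773 + 6*28.124 = 263.517


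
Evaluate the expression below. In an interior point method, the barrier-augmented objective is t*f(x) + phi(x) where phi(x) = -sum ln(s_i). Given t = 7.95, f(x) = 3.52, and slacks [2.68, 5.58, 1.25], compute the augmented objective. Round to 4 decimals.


Step 1: Compute log-barrier.
ln values: [0.9858, 1.7192, 0.2231]
phi = -(0.9858 + 1.7192 + 0.2231) = -2.9281
Step 2: Compute augmented objective.
t*f(x) = 7.95*3.52 = 27.984
Total = 27.984 - 2.9281 = 25.0559


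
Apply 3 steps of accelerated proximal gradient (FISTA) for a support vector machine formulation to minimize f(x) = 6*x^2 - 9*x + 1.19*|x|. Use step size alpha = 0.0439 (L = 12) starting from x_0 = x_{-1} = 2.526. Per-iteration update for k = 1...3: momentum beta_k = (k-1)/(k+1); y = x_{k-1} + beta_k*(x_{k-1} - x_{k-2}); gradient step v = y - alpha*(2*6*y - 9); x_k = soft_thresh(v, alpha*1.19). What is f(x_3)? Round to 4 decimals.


FISTA on f(x) = 6*x^2 - 9*x + 1.19*|x|
L = 12, alpha = 0.0439
Iteration 1: beta = 0.0, y = 2.526 + 0.0*(2.526 - 2.526) = 2.526
  grad(y) = 21.312, v = y - alpha*grad = 1.5904
  prox(v) = soft_thresh(1.5904, 0.0522) = 1.5382
Iteration 2: beta = 0.3333, y = 1.5382 + 0.3333*(1.5382 - 2.526) = 1.2089
  grad(y) = 5.5066, v = y - alpha*grad = 0.9671
  prox(v) = soft_thresh(0.9671, 0.0522) = 0.9149
Iteration 3: beta = 0.5, y = 0.9149 + 0.5*(0.9149 - 1.5382) = 0.6033
  grad(y) = -1.7607, v = y - alpha*grad = 0.6806
  prox(v) = soft_thresh(0.6806, 0.0522) = 0.6283
f(x_3) = 6*0.6283^2 - 9*0.6283 + 1.19*|0.6283| = -2.5385


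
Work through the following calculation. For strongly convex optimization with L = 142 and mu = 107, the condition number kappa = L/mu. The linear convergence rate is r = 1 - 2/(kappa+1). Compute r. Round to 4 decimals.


Step 1: Compute the condition number.
kappa = L/mu = 142/107 = 1.3271
Step 2: Compute the convergence rate.
r = 1 - 2/(kappa + 1) = 1 - 2*mu/(L + mu) = (L - mu)/(L + mu) = 35/249 = 0.1406


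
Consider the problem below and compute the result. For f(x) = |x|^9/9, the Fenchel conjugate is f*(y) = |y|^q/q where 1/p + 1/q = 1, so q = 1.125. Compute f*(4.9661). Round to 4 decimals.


The conjugate exponent q satisfies 1/p + 1/q = 1.
p = 9, so q = 9/(9 - 1) = 1.125
|y|^q = 4.9661^1.125 = 6.0676
f*(4.9661) = 6.0676 / 1.125 = 5.3934


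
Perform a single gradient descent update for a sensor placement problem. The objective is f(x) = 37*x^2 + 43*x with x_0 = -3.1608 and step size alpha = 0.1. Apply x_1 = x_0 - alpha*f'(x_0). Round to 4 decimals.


We compute the gradient at x_0 and apply the update.
f'(x) = 74*x + 43
f'(-3.1608) = 74*-3.1608 + 43 = -190.8992
x_1 = -3.1608 - 0.1*-190.8992 = 15.9291


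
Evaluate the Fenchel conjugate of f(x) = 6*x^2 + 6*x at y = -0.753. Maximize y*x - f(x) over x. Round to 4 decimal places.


f*(y) = sup_x {y*x - a*x^2 - b*x} = sup_x {(y-b)*x - a*x^2}
FOC: (y - b) - 2a*x = 0 => x* = (y - b)/(2a)
x* = (-0.753 - 6)/(2*6) = -0.5628
f*(-0.753) = (y-b)^2/(4a) = (-0.753 - 6)^2/(4*6)
= 45.603/24 = 1.9001


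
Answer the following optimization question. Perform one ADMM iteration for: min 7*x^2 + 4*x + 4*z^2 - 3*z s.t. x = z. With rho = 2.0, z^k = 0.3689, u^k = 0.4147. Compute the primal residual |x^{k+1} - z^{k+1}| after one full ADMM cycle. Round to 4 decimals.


ADMM iteration with rho = 2.0, z^k = 0.3689, u^k = 0.4147
Step 1: x-update.
Minimize 7*x^2 + 4*x + (2.0/2)*(x - 0.3689 + 0.4147)^2
FOC: (2*7 + 2.0)*x = -4 + 2.0*(0.3689 - 0.4147)
x^{k+1} = -0.2557
Step 2: z-update.
Minimize 4*z^2 - 3*z + (2.0/2)*(-0.2557 - z + 0.4147)^2
FOC: (2*4 + 2.0)*z = 3 + 2.0*(-0.2557 + 0.4147)
z^{k+1} = 0.3318
Step 3: u-update.
u^{k+1} = 0.4147 - 0.2557 - 0.3318 = -0.1728
Step 4: Primal residual = |-0.2557 - 0.3318| = 0.5875


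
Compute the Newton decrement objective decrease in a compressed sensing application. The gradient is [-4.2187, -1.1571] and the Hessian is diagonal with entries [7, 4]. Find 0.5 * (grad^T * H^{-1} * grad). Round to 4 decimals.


Step 1: H is diagonal, so H^(-1) * g = [-0.6027, -0.2893].
Step 2: g^T H^(-1) g = sum_i g_i^2 / H_ii
  = (-4.2187)^2/7 + (-1.1571)^2/4
  = 2.5425 + 0.3347 = 2.8772
Step 3: Objective decrease = 0.5 * g^T H^(-1) g = 1.4386


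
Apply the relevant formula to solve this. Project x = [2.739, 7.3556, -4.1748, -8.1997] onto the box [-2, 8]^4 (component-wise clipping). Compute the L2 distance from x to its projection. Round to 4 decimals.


Project each component onto [-2, 8].
clip(2.739) = 2.739, clip(7.3556) = 7.3556, clip(-4.1748) = -2.0, clip(-8.1997) = -2.0
Projection = [2.739, 7.3556, -2.0, -2.0]
Squared diffs: [0.0, 0.0, 4.7298, 38.4363]
Distance = sqrt(43.1661) = 6.5701


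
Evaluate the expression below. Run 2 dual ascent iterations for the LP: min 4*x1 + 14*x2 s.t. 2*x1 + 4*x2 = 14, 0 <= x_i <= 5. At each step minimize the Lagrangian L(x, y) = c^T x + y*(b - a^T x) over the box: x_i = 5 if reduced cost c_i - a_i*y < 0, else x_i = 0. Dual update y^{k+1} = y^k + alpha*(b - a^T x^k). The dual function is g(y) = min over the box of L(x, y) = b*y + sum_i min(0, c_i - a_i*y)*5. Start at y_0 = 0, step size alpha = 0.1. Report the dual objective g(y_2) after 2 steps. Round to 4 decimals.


Dual ascent for LP: min 4*x1 + 14*x2, 2*x1 + 4*x2 = 14, 0 <= x_i <= 5
Step 1: y^k = 0.0, reduced costs: (4.0, 14.0)
  x^k = (0.0, 0.0), subgradient = b - a^T x = 14.0
  y^{k+1} = 0.0 + 0.1*14.0 = 1.4
Step 2: y^k = 1.4, reduced costs: (1.2, 8.4)
  x^k = (0.0, 0.0), subgradient = b - a^T x = 14.0
  y^{k+1} = 1.4 + 0.1*14.0 = 2.8
Dual objective at y_2 = 2.8: reduced costs (-1.6, 2.8), box minimizer x = (5.0, 0.0)
g(y_2) = b*y + (c1 - a1*y)*x1 + (c2 - a2*y)*x2 = 14*2.8 + (-1.6)*5.0 + 2.8*0.0 = 39.2 - 8.0 + 0.0 = 31.2


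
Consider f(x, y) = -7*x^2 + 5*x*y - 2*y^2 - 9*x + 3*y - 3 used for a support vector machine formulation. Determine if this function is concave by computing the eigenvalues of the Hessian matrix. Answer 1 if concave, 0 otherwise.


The Hessian of f(x,y) = -7*x^2 + 5*x*y - 2*y^2 - 9*x + 3*y - 3 is:
H = [[-14, 5], [5, -4]]
Trace = -14 - 4 = -18
Determinant = -14*-4 - (5)^2 = 31
Discriminant = (-18)^2 - 4*31 = 200.0
Eigenvalues: lambda_1 = -16.0711, lambda_2 = -1.9289
The function is concave.

1


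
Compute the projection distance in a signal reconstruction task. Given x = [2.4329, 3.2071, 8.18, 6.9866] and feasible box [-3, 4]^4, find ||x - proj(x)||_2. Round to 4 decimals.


Project each component onto [-3, 4].
clip(2.4329) = 2.4329, clip(3.2071) = 3.2071, clip(8.18) = 4.0, clip(6.9866) = 4.0
Projection = [2.4329, 3.2071, 4.0, 4.0]
Squared diffs: [0.0, 0.0, 17.4724, 8.9198]
Distance = sqrt(26.3922) = 5.1373


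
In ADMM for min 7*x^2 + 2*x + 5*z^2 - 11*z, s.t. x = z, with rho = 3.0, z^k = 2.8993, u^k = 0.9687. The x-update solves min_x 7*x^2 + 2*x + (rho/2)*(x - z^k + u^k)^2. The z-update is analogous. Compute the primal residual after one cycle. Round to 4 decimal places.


ADMM iteration with rho = 3.0, z^k = 2.8993, u^k = 0.9687
Step 1: x-update.
Minimize 7*x^2 + 2*x + (3.0/2)*(x - 2.8993 + 0.9687)^2
FOC: (2*7 + 3.0)*x = -2 + 3.0*(2.8993 - 0.9687)
x^{k+1} = 0.223
Step 2: z-update.
Minimize 5*z^2 - 11*z + (3.0/2)*(0.223 - z + 0.9687)^2
FOC: (2*5 + 3.0)*z = 11 + 3.0*(0.223 + 0.9687)
z^{k+1} = 1.1212
Step 3: u-update.
u^{k+1} = 0.9687 + 0.223 - 1.1212 = 0.0706
Step 4: Primal residual = |0.223 - 1.1212| = 0.8981


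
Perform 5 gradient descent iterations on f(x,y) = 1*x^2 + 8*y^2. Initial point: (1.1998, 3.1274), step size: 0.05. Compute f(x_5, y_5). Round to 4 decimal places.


Gradient descent on f(x,y) = 1*x^2 + 8*y^2.
Starting point: (1.1998, 3.1274), alpha = 0.05
Step 1: grad_x = 2*1*1.1998 = 2.3996, grad_y = 2*8*3.1274 = 50.0384
  x_1 = 1.1998 - 0.05*2.3996 = 1.0798
  y_1 = 3.1274 - 0.05*50.0384 = 0.6255
Step 2: grad_x = 2*1*1.0798 = 2.1596, grad_y = 2*8*0.6255 = 10.0077
  x_2 = 1.0798 - 0.05*2.1596 = 0.9718
  y_2 = 0.6255 - 0.05*10.0077 = 0.1251
Step 3: grad_x = 2*1*0.9718 = 1.9437, grad_y = 2*8*0.1251 = 2.0015
  x_3 = 0.9718 - 0.05*1.9437 = 0.8747
  y_3 = 0.1251 - 0.05*2.0015 = 0.025
Step 4: grad_x = 2*1*0.8747 = 1.7493, grad_y = 2*8*0.025 = 0.4003
  x_4 = 0.8747 - 0.05*1.7493 = 0.7872
  y_4 = 0.025 - 0.05*0.4003 = 0.005
Step 5: grad_x = 2*1*0.7872 = 1.5744, grad_y = 2*8*0.005 = 0.0801
  x_5 = 0.7872 - 0.05*1.5744 = 0.7085
  y_5 = 0.005 - 0.05*0.0801 = 0.001
f(0.7085, 0.001) = 1*0.7085^2 + 8*0.001^2 = 0.5019


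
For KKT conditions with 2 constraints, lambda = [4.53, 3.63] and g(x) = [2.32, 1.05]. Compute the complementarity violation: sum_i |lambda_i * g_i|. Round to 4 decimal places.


KKT complementary slackness check:
lambda_1 * g_1 = 4.53 * 2.32 = 10.5096
lambda_2 * g_2 = 3.63 * 1.05 = 3.8115
Total violation = 10.5096 + 3.8115 = 14.3211


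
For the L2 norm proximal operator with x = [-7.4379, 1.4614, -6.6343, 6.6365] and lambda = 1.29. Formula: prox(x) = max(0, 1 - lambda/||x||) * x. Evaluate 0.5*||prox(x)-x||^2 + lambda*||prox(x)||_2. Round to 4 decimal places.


Step 1: Compute ||x||.
||x|| = 12.063
Step 2: Compute scaling factor.
scale = max(0, 1 - 1.29/12.063) = 0.8931
Step 3: prox(x) = [-6.6425, 1.3051, -5.9248, 5.9268]
||prox(x)|| = 10.773
Step 4: Proximal objective.
0.5*||prox-x||^2 = 0.8321
lambda*||prox|| = 13.8972
Total = 14.7292


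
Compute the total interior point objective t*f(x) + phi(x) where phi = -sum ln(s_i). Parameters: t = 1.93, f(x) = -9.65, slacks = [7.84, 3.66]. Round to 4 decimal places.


Step 1: Compute log-barrier.
ln values: [2.0592, 1.2975]
phi = -(2.0592 + 1.2975) = -3.3567
Step 2: Compute augmented objective.
t*f(x) = 1.93*-9.65 = -18.6245
Total = -18.6245 - 3.3567 = -21.9812


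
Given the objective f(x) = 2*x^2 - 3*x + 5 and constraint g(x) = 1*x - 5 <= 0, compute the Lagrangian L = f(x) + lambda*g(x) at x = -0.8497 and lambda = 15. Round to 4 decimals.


Step 1: Evaluate f(x).
f(-0.8497) = 2*(-0.8497)^2 - 3*(-0.8497) + 5 = 8.9931
Step 2: Evaluate g(x).
g(-0.8497) = 1*-0.8497 - 5 = -5.8497
Step 3: Compute Lagrangian.
L = 8.9931 + 15*-5.8497 = -78.7524


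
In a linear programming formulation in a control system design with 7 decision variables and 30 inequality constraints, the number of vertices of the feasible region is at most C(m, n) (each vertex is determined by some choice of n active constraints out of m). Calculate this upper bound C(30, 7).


Each vertex corresponds to some choice of n active constraints out of m, so the number of vertices is at most C(m, n) = m! / (n!(m-n)!).
m = 30, n = 7
Numerator: 30 * 29 * 28 * 27 * 26 * 25 * 24
Denominator: 7! = 5040
C(30, 7) = 2035800


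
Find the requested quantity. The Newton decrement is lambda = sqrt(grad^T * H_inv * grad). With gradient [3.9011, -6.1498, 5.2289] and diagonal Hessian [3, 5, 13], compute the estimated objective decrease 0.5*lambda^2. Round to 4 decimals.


Step 1: H is diagonal, so H^(-1) * g = [1.3004, -1.23, 0.4022].
Step 2: g^T H^(-1) g = sum_i g_i^2 / H_ii
  = (3.9011)^2/3 + (-6.1498)^2/5 + (5.2289)^2/13
  = 5.0729 + 7.564 + 2.1032 = 14.7401
Step 3: Objective decrease = 0.5 * g^T H^(-1) g = 7.37


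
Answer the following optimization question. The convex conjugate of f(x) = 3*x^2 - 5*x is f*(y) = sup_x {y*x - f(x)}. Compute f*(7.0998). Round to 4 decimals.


f*(y) = sup_x {y*x - a*x^2 - b*x} = sup_x {(y-b)*x - a*x^2}
FOC: (y - b) - 2a*x = 0 => x* = (y - b)/(2a)
x* = (7.0998 + 5)/(2*3) = 2.0166
f*(7.0998) = (y-b)^2/(4a) = (7.0998 + 5)^2/(4*3)
= 146.4052/12 = 12.2004


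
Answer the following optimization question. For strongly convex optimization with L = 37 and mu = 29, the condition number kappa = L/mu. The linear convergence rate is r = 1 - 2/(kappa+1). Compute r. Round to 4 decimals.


Step 1: Compute the condition number.
kappa = L/mu = 37/29 = 1.2759
Step 2: Compute the convergence rate.
r = 1 - 2/(kappa + 1) = 1 - 2*mu/(L + mu) = (L - mu)/(L + mu) = 8/66 = 0.1212


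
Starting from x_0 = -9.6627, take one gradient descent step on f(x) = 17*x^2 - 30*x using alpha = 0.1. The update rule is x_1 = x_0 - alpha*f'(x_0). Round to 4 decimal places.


We compute the gradient at x_0 and apply the update.
f'(x) = 34*x - 30
f'(-9.6627) = 34*-9.6627 - 30 = -358.5318
x_1 = -9.6627 - 0.1*-358.5318 = 26.1905


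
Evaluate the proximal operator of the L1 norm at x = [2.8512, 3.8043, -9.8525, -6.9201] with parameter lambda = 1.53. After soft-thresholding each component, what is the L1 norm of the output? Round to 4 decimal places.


Soft-thresholding with lambda = 1.53:
prox(2.8512) = sign(2.8512)*max(|2.8512| - 1.53, 0) = 1.3212
prox(3.8043) = sign(3.8043)*max(|3.8043| - 1.53, 0) = 2.2743
prox(-9.8525) = sign(-9.8525)*max(|-9.8525| - 1.53, 0) = -8.3225
prox(-6.9201) = sign(-6.9201)*max(|-6.9201| - 1.53, 0) = -5.3901
prox(x) = [1.3212, 2.2743, -8.3225, -5.3901]
||prox(x)||_1 = 1.3212 + 2.2743 + 8.3225 + 5.3901 = 17.3081


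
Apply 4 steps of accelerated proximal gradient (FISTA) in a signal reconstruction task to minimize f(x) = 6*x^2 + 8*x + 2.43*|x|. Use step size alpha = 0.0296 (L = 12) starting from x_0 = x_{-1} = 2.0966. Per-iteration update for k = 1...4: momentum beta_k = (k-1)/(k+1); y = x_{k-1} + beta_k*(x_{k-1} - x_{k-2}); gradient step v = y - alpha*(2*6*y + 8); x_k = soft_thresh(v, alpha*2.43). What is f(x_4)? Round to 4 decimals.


FISTA on f(x) = 6*x^2 + 8*x + 2.43*|x|
L = 12, alpha = 0.0296
Iteration 1: beta = 0.0, y = 2.0966 + 0.0*(2.0966 - 2.0966) = 2.0966
  grad(y) = 33.1592, v = y - alpha*grad = 1.1151
  prox(v) = soft_thresh(1.1151, 0.0719) = 1.0432
Iteration 2: beta = 0.3333, y = 1.0432 + 0.3333*(1.0432 - 2.0966) = 0.692
  grad(y) = 16.3042, v = y - alpha*grad = 0.2094
  prox(v) = soft_thresh(0.2094, 0.0719) = 0.1375
Iteration 3: beta = 0.5, y = 0.1375 + 0.5*(0.1375 - 1.0432) = -0.3154
  grad(y) = 4.2157, v = y - alpha*grad = -0.4401
  prox(v) = soft_thresh(-0.4401, 0.0719) = -0.3682
Iteration 4: beta = 0.6, y = -0.3682 + 0.6*(-0.3682 - 0.1375) = -0.6716
  grad(y) = -0.0596, v = y - alpha*grad = -0.6699
  prox(v) = soft_thresh(-0.6699, 0.0719) = -0.5979
f(x_4) = 6*(-0.5979)^2 + 8*(-0.5979) + 2.43*|-0.5979| = -1.1853


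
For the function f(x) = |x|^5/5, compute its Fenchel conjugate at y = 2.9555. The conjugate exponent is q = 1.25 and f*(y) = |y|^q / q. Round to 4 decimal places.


The conjugate exponent q satisfies 1/p + 1/q = 1.
p = 5, so q = 5/(5 - 1) = 1.25
|y|^q = 2.9555^1.25 = 3.8752
f*(2.9555) = 3.8752 / 1.25 = 3.1001


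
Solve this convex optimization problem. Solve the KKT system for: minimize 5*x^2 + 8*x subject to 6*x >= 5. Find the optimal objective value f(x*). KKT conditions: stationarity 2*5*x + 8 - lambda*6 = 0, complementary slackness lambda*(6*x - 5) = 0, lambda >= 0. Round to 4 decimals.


Step 1: Try lambda = 0 (constraint inactive).
x_unc = -8/(2*5) = -0.8
Check: 6*-0.8 = -4.8 < 5 -- violated!
Step 2: Constraint must be active: 6*x = 5
x* = 5/6 = 0.8333 (rounded; the exact value 5/6 is used below)
lambda = (2*5*(5/6) + 8)/6 = 2.7222
Step 3: Compute optimal value.
f(x*) = 5*(5/6)^2 + 8*(5/6) = 10.1389


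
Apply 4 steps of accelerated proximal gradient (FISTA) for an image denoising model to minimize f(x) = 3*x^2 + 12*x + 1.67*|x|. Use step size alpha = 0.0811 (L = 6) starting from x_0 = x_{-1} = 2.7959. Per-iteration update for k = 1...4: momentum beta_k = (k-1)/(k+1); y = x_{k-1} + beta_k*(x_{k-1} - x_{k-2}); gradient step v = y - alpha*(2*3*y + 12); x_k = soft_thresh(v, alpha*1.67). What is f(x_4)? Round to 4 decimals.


FISTA on f(x) = 3*x^2 + 12*x + 1.67*|x|
L = 6, alpha = 0.0811
Iteration 1: beta = 0.0, y = 2.7959 + 0.0*(2.7959 - 2.7959) = 2.7959
  grad(y) = 28.7754, v = y - alpha*grad = 0.4622
  prox(v) = soft_thresh(0.4622, 0.1354) = 0.3268
Iteration 2: beta = 0.3333, y = 0.3268 + 0.3333*(0.3268 - 2.7959) = -0.4963
  grad(y) = 9.0224, v = y - alpha*grad = -1.228
  prox(v) = soft_thresh(-1.228, 0.1354) = -1.0925
Iteration 3: beta = 0.5, y = -1.0925 + 0.5*(-1.0925 - 0.3268) = -1.8022
  grad(y) = 1.1868, v = y - alpha*grad = -1.8985
  prox(v) = soft_thresh(-1.8985, 0.1354) = -1.763
Iteration 4: beta = 0.6, y = -1.763 + 0.6*(-1.763 + 1.0925) = -2.1653
  grad(y) = -0.9918, v = y - alpha*grad = -2.0849
  prox(v) = soft_thresh(-2.0849, 0.1354) = -1.9494
f(x_4) = 3*(-1.9494)^2 + 12*(-1.9494) + 1.67*|-1.9494| = -8.7368


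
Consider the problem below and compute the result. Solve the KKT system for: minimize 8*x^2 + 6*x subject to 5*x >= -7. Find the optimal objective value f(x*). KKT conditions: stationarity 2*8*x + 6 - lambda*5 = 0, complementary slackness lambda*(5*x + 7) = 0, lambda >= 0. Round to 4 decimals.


Step 1: Try lambda = 0 (constraint inactive).
Stationarity: 2*8*x + 6 = 0
x* = -6/(2*8) = -0.375
Check constraint: 5*-0.375 = -1.875 >= -7 -- satisfied.
Step 2: Compute optimal value.
f(x*) = 8*(-0.375)^2 + 6*(-0.375) = -1.125


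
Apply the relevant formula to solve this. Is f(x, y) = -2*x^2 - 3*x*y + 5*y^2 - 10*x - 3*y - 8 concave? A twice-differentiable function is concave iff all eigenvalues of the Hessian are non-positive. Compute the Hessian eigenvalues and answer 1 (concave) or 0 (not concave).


The Hessian of f(x,y) = -2*x^2 - 3*x*y + 5*y^2 - 10*x - 3*y - 8 is:
H = [[-4, -3], [-3, 10]]
Trace = -4 + 10 = 6
Determinant = -4*10 - (-3)^2 = -49
Discriminant = (6)^2 - 4*-49 = 232.0
Eigenvalues: lambda_1 = -4.6158, lambda_2 = 10.6158
The function is not concave.

0


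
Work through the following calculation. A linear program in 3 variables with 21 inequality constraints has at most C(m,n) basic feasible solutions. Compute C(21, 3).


Each vertex corresponds to some choice of n active constraints out of m, so the number of vertices is at most C(m, n) = m! / (n!(m-n)!).
m = 21, n = 3
Numerator: 21 * 20 * 19
Denominator: 3! = 6
C(21, 3) = 1330


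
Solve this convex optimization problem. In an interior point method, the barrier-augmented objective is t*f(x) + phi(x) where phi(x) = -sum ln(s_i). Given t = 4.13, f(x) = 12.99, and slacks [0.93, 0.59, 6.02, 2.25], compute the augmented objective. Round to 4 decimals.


Step 1: Compute log-barrier.
ln values: [-0.0726, -0.5276, 1.7951, 0.8109]
phi = -(-0.0726 - 0.5276 + 1.7951 + 0.8109) = -2.0058
Step 2: Compute augmented objective.
t*f(x) = 4.13*12.99 = 53.6487
Total = 53.6487 - 2.0058 = 51.6429


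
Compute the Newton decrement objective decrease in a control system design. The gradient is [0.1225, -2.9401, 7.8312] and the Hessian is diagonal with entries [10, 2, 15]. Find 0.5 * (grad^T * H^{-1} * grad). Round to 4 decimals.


Step 1: H is diagonal, so H^(-1) * g = [0.0123, -1.4701, 0.5221].
Step 2: g^T H^(-1) g = sum_i g_i^2 / H_ii
  = (0.1225)^2/10 + (-2.9401)^2/2 + (7.8312)^2/15
  = 0.0015 + 4.3221 + 4.0885 = 8.4121
Step 3: Objective decrease = 0.5 * g^T H^(-1) g = 4.2061


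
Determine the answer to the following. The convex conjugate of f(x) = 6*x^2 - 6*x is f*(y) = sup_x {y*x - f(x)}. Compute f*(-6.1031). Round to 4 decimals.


f*(y) = sup_x {y*x - a*x^2 - b*x} = sup_x {(y-b)*x - a*x^2}
FOC: (y - b) - 2a*x = 0 => x* = (y - b)/(2a)
x* = (-6.1031 + 6)/(2*6) = -0.0086
f*(-6.1031) = (y-b)^2/(4a) = (-6.1031 + 6)^2/(4*6)
= 0.0106/24 = 0.0004


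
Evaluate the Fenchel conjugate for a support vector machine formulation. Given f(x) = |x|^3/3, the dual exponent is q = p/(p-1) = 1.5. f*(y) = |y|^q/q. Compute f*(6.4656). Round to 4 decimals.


The conjugate exponent q satisfies 1/p + 1/q = 1.
p = 3, so q = 3/(3 - 1) = 1.5
|y|^q = 6.4656^1.5 = 16.4404
f*(6.4656) = 16.4404 / 1.5 = 10.9603


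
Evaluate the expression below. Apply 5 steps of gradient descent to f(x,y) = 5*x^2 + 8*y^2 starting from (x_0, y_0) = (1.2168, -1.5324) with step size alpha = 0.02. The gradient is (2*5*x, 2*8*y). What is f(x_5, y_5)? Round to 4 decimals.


Gradient descent on f(x,y) = 5*x^2 + 8*y^2.
Starting point: (1.2168, -1.5324), alpha = 0.02
Step 1: grad_x = 2*5*1.2168 = 12.168, grad_y = 2*8*-1.5324 = -24.5184
  x_1 = 1.2168 - 0.02*12.168 = 0.9734
  y_1 = -1.5324 - 0.02*-24.5184 = -1.042
Step 2: grad_x = 2*5*0.9734 = 9.7344, grad_y = 2*8*-1.042 = -16.6725
  x_2 = 0.9734 - 0.02*9.7344 = 0.7788
  y_2 = -1.042 - 0.02*-16.6725 = -0.7086
Step 3: grad_x = 2*5*0.7788 = 7.7875, grad_y = 2*8*-0.7086 = -11.3373
  x_3 = 0.7788 - 0.02*7.7875 = 0.623
  y_3 = -0.7086 - 0.02*-11.3373 = -0.4818
Step 4: grad_x = 2*5*0.623 = 6.23, grad_y = 2*8*-0.4818 = -7.7094
  x_4 = 0.623 - 0.02*6.23 = 0.4984
  y_4 = -0.4818 - 0.02*-7.7094 = -0.3276
Step 5: grad_x = 2*5*0.4984 = 4.984, grad_y = 2*8*-0.3276 = -5.2424
  x_5 = 0.4984 - 0.02*4.984 = 0.3987
  y_5 = -0.3276 - 0.02*-5.2424 = -0.2228
f(0.3987, -0.2228) = 5*0.3987^2 + 8*(-0.2228)^2 = 1.192


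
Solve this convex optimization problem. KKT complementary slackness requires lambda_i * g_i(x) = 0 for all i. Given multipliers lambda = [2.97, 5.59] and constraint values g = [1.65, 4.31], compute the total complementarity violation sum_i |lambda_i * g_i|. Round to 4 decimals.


KKT complementary slackness check:
lambda_1 * g_1 = 2.97 * 1.65 = 4.9005
lambda_2 * g_2 = 5.59 * 4.31 = 24.0929
Total violation = 4.9005 + 24.0929 = 28.9934


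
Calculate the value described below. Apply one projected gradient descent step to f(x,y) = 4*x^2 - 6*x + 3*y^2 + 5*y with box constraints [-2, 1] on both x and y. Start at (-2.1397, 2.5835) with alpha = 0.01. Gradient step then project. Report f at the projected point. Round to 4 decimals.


Step 1: Compute gradient at (-2.1397, 2.5835).
grad_x = 2*4*-2.1397 - 6 = -23.1176
grad_y = 2*3*2.5835 + 5 = 20.501
Step 2: Gradient step.
x_raw = -2.1397 - 0.01*-23.1176 = -1.9085
y_raw = 2.5835 - 0.01*20.501 = 2.3785
Step 3: Project onto [-2, 1].
x_proj = clip(-1.9085) = -1.9085
y_proj = clip(2.3785) = 1.0
Step 4: Evaluate f.
f(-1.9085, 1.0) = 34.021
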